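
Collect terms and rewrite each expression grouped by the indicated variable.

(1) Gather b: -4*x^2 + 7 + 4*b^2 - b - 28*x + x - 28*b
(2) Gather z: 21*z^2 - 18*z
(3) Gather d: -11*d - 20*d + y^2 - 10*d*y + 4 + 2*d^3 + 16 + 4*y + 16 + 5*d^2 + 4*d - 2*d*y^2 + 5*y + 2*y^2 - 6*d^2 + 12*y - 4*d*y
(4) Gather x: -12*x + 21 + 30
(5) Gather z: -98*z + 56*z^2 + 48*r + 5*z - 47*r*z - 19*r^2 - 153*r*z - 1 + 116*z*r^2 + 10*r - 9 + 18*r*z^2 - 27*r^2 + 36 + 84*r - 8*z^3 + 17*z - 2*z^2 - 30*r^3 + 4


(1) = 4*b^2 - 29*b - 4*x^2 - 27*x + 7
(2) = 21*z^2 - 18*z
(3) = 2*d^3 - d^2 + d*(-2*y^2 - 14*y - 27) + 3*y^2 + 21*y + 36
(4) = 51 - 12*x
(5) = -30*r^3 - 46*r^2 + 142*r - 8*z^3 + z^2*(18*r + 54) + z*(116*r^2 - 200*r - 76) + 30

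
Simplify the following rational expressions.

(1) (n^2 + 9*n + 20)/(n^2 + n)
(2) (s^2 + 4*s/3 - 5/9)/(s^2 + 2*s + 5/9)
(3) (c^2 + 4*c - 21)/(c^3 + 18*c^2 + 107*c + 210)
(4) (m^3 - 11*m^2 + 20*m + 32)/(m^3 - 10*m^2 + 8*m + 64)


(1) = (n^2 + 9*n + 20)/(n^2 + n)
(2) = (3*s - 1)/(3*s + 1)
(3) = (c - 3)/(c^2 + 11*c + 30)
(4) = (m + 1)/(m + 2)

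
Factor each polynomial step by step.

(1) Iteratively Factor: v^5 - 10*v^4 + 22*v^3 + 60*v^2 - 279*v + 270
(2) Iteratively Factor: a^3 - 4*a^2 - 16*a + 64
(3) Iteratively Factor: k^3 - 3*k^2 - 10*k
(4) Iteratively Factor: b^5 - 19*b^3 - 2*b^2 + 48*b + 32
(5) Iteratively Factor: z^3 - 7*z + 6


(1) = (v - 2)*(v^4 - 8*v^3 + 6*v^2 + 72*v - 135) = (v - 2)*(v + 3)*(v^3 - 11*v^2 + 39*v - 45) = (v - 3)*(v - 2)*(v + 3)*(v^2 - 8*v + 15) = (v - 5)*(v - 3)*(v - 2)*(v + 3)*(v - 3)
(2) = (a + 4)*(a^2 - 8*a + 16) = (a - 4)*(a + 4)*(a - 4)
(3) = (k + 2)*(k^2 - 5*k) = (k - 5)*(k + 2)*(k)
(4) = (b - 4)*(b^4 + 4*b^3 - 3*b^2 - 14*b - 8) = (b - 4)*(b - 2)*(b^3 + 6*b^2 + 9*b + 4) = (b - 4)*(b - 2)*(b + 1)*(b^2 + 5*b + 4) = (b - 4)*(b - 2)*(b + 1)*(b + 4)*(b + 1)
(5) = (z - 2)*(z^2 + 2*z - 3) = (z - 2)*(z - 1)*(z + 3)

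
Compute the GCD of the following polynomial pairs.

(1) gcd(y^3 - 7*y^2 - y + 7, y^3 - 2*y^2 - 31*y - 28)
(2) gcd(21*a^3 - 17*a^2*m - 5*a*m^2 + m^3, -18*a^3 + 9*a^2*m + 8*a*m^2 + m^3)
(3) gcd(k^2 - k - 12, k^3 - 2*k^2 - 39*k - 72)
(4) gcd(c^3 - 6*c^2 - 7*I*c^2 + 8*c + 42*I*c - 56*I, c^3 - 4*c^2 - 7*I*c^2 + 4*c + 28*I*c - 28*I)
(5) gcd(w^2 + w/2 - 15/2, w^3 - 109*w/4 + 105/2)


(1) = y^2 - 6*y - 7
(2) = gcd((-7*a + m)*(-a + m)*(3*a + m), (-a + m)*(3*a + m)*(6*a + m)) = 3*a^2 - 2*a*m - m^2
(3) = k + 3
(4) = c^2 + c*(-2 - 7*I) + 14*I
(5) = w - 5/2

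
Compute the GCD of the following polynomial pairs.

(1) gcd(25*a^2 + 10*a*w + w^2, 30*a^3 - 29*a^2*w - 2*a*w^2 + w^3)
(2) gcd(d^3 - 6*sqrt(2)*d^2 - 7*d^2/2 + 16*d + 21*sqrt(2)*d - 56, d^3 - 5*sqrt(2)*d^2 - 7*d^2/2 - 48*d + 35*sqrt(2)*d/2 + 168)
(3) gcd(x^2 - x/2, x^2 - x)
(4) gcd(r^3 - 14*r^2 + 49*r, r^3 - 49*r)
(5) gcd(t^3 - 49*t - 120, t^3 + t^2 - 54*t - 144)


(1) = gcd((5*a + w)^2, (-6*a + w)*(-a + w)*(5*a + w)) = 5*a + w
(2) = gcd((d - 7/2)*(d - 4*sqrt(2))*(d - 2*sqrt(2)), (d - 7/2)*(d - 8*sqrt(2))*(d + 3*sqrt(2))) = d - 7/2
(3) = x
(4) = r^2 - 7*r
(5) = t^2 - 5*t - 24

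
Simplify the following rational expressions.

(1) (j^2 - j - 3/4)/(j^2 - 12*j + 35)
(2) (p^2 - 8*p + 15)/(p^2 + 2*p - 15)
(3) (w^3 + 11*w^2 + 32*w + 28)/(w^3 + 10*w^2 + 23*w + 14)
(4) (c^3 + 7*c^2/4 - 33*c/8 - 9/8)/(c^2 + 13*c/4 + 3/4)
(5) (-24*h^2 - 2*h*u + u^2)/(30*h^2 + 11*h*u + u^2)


(1) = (4*j^2 - 4*j - 3)/(4*j^2 - 48*j + 140)
(2) = (p - 5)/(p + 5)
(3) = (w + 2)/(w + 1)
(4) = c - 3/2
(5) = (-24*h^2 - 2*h*u + u^2)/(30*h^2 + 11*h*u + u^2)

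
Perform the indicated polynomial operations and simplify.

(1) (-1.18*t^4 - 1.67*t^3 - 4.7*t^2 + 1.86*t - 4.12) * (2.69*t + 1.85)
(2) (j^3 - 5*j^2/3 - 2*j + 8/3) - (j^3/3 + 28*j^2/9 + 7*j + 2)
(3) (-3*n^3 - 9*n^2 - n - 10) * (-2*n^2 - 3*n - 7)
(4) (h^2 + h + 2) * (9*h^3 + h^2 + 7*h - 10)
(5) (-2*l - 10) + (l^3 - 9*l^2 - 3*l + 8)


(1) = -3.1742*t^5 - 6.6753*t^4 - 15.7325*t^3 - 3.6916*t^2 - 7.6418*t - 7.622
(2) = 2*j^3/3 - 43*j^2/9 - 9*j + 2/3
(3) = 6*n^5 + 27*n^4 + 50*n^3 + 86*n^2 + 37*n + 70
(4) = 9*h^5 + 10*h^4 + 26*h^3 - h^2 + 4*h - 20
(5) = l^3 - 9*l^2 - 5*l - 2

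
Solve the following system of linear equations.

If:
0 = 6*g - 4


Then:
g = 2/3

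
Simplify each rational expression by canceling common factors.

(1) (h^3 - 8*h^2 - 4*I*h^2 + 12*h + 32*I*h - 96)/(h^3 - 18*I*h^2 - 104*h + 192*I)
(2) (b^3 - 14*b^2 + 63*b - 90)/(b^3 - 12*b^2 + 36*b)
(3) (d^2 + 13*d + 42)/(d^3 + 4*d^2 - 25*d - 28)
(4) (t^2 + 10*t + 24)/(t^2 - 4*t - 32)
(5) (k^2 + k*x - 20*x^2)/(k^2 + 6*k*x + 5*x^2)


(1) = (h^2 + h*(-8 + 2*I) - 16*I)/(h^2 - 12*I*h - 32)
(2) = (b^2 - 8*b + 15)/(b^2 - 6*b)
(3) = (d + 6)/(d^2 - 3*d - 4)
(4) = (t + 6)/(t - 8)
(5) = (k - 4*x)/(k + x)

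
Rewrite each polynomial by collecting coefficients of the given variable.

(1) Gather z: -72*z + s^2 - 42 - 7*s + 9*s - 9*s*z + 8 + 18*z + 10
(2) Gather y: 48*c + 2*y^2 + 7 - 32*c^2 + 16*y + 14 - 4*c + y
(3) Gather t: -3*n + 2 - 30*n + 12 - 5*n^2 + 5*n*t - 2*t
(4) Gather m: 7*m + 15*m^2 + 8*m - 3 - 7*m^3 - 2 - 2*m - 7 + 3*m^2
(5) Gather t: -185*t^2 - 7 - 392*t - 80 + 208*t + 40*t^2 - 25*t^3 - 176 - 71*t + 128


(1) = s^2 + 2*s + z*(-9*s - 54) - 24
(2) = -32*c^2 + 44*c + 2*y^2 + 17*y + 21
(3) = -5*n^2 - 33*n + t*(5*n - 2) + 14
(4) = -7*m^3 + 18*m^2 + 13*m - 12
(5) = -25*t^3 - 145*t^2 - 255*t - 135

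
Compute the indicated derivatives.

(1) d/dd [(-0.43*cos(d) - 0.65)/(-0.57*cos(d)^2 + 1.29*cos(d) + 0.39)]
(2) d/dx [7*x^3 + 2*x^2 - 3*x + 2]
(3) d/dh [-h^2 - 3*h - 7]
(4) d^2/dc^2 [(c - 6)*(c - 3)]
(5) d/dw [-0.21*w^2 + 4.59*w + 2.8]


(1) = (0.2451*cos(d)^2 + 0.741*cos(d) - 0.6708)*sin(d)/(0.3249*cos(d)^4 - 1.4706*cos(d)^3 + 1.2195*cos(d)^2 + 1.0062*cos(d) + 0.1521)
(2) = 21*x^2 + 4*x - 3
(3) = -2*h - 3
(4) = 2
(5) = 4.59 - 0.42*w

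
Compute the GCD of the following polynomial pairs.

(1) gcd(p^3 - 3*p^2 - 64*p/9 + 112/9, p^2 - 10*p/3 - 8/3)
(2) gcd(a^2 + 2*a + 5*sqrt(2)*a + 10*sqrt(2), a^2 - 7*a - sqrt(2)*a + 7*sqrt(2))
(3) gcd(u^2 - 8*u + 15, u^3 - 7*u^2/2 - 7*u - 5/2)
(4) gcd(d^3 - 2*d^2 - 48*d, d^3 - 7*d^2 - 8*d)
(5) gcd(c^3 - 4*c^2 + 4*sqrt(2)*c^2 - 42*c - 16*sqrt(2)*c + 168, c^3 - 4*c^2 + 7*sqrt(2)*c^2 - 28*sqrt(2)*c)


(1) = p - 4
(2) = gcd((a + 2)*(a + 5*sqrt(2)), (a - 7)*(a - sqrt(2))) = 1
(3) = gcd((u - 5)*(u - 3), (u - 5)*(u + 1/2)*(u + 1)) = u - 5
(4) = d^2 - 8*d
(5) = c^2 + c*(-4 + 7*sqrt(2)) - 28*sqrt(2)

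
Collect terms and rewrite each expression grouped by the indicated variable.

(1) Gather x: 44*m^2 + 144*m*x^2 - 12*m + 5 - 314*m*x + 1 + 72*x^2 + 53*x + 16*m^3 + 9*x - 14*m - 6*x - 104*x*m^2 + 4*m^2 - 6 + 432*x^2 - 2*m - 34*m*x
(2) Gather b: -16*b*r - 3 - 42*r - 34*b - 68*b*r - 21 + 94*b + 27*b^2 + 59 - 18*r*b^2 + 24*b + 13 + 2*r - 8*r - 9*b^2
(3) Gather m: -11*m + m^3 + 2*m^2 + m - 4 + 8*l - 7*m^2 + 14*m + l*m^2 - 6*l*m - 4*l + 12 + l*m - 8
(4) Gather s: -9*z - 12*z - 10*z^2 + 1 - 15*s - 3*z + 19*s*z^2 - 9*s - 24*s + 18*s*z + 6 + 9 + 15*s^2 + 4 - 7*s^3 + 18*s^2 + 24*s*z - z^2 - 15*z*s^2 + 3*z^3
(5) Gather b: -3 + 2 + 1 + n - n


(1) = 16*m^3 + 48*m^2 - 28*m + x^2*(144*m + 504) + x*(-104*m^2 - 348*m + 56)
(2) = b^2*(18 - 18*r) + b*(84 - 84*r) - 48*r + 48
(3) = 4*l + m^3 + m^2*(l - 5) + m*(4 - 5*l)
(4) = -7*s^3 + s^2*(33 - 15*z) + s*(19*z^2 + 42*z - 48) + 3*z^3 - 11*z^2 - 24*z + 20
(5) = 0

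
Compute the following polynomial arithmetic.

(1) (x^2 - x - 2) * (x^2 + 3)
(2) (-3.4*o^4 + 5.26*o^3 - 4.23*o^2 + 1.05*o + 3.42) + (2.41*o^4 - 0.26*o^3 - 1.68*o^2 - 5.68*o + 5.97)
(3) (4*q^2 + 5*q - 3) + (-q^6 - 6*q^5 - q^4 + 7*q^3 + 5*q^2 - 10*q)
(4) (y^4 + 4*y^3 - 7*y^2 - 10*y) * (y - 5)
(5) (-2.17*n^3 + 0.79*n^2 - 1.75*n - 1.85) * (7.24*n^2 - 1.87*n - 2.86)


(1) = x^4 - x^3 + x^2 - 3*x - 6
(2) = -0.99*o^4 + 5.0*o^3 - 5.91*o^2 - 4.63*o + 9.39
(3) = -q^6 - 6*q^5 - q^4 + 7*q^3 + 9*q^2 - 5*q - 3
(4) = y^5 - y^4 - 27*y^3 + 25*y^2 + 50*y
(5) = -15.7108*n^5 + 9.7775*n^4 - 7.9411*n^3 - 12.3809*n^2 + 8.4645*n + 5.291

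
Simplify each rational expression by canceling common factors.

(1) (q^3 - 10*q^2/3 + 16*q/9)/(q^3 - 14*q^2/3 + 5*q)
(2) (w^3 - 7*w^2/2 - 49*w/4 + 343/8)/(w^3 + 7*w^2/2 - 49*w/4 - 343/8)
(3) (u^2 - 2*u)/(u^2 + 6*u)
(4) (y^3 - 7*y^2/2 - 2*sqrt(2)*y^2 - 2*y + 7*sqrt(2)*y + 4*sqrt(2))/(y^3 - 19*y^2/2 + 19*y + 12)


(1) = (9*q^2 - 30*q + 16)/(9*q^2 - 42*q + 45)
(2) = (2*w - 7)/(2*w + 7)
(3) = (u - 2)/(u + 6)
(4) = (4*y - 8*sqrt(2))/(4*y - 24)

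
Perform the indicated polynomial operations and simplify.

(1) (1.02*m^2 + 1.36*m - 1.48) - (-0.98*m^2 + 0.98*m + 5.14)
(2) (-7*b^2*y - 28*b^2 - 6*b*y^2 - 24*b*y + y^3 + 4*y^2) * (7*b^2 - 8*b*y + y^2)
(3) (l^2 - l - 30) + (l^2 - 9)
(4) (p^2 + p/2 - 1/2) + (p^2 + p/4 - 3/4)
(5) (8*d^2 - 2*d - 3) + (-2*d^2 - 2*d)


(1) = 2.0*m^2 + 0.38*m - 6.62
(2) = -49*b^4*y - 196*b^4 + 14*b^3*y^2 + 56*b^3*y + 48*b^2*y^3 + 192*b^2*y^2 - 14*b*y^4 - 56*b*y^3 + y^5 + 4*y^4
(3) = 2*l^2 - l - 39
(4) = 2*p^2 + 3*p/4 - 5/4
(5) = 6*d^2 - 4*d - 3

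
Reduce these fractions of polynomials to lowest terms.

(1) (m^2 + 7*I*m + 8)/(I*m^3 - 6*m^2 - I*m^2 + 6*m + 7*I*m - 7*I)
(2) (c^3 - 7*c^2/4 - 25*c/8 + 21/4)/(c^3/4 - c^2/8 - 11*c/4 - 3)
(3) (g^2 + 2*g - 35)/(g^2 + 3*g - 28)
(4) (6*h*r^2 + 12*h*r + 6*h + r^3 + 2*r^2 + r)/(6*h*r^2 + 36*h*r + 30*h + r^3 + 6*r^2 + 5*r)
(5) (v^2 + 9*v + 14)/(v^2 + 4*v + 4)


(1) = (-I*m + 8)/(m^2 + m*(-1 + 7*I) - 7*I)
(2) = (8*c^3 - 14*c^2 - 25*c + 42)/(2*c^3 - c^2 - 22*c - 24)
(3) = (g - 5)/(g - 4)
(4) = (r + 1)/(r + 5)
(5) = (v + 7)/(v + 2)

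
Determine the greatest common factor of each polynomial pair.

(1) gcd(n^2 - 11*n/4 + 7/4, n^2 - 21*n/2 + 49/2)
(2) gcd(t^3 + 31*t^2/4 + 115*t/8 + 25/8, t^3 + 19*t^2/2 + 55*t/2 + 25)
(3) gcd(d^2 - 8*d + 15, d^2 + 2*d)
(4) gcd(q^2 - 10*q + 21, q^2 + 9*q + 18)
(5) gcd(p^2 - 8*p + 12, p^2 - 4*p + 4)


(1) = 1
(2) = t^2 + 15*t/2 + 25/2
(3) = 1
(4) = gcd((q - 7)*(q - 3), (q + 3)*(q + 6)) = 1
(5) = p - 2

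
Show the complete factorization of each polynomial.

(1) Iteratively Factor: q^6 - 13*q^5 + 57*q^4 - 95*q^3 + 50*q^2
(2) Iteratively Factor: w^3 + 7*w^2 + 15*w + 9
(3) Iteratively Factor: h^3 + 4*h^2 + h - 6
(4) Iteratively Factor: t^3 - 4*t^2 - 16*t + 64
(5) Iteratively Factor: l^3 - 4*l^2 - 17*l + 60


(1) = (q)*(q^5 - 13*q^4 + 57*q^3 - 95*q^2 + 50*q) = q*(q - 5)*(q^4 - 8*q^3 + 17*q^2 - 10*q) = q*(q - 5)*(q - 2)*(q^3 - 6*q^2 + 5*q) = q*(q - 5)^2*(q - 2)*(q^2 - q) = q^2*(q - 5)^2*(q - 2)*(q - 1)
(2) = (w + 3)*(w^2 + 4*w + 3) = (w + 3)^2*(w + 1)
(3) = (h - 1)*(h^2 + 5*h + 6) = (h - 1)*(h + 2)*(h + 3)
(4) = (t - 4)*(t^2 - 16) = (t - 4)^2*(t + 4)
(5) = (l - 5)*(l^2 + l - 12) = (l - 5)*(l + 4)*(l - 3)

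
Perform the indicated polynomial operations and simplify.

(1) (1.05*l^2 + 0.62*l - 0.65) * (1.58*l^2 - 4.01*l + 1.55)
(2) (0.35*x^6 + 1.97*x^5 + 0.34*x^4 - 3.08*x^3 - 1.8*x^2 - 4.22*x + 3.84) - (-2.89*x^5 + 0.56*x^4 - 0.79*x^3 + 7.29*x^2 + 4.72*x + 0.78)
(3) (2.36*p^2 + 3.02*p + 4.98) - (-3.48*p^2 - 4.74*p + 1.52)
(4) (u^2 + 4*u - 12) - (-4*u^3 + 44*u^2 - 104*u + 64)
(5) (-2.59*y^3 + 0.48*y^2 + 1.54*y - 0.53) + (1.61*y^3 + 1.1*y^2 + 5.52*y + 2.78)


(1) = 1.659*l^4 - 3.2309*l^3 - 1.8857*l^2 + 3.5675*l - 1.0075
(2) = 0.35*x^6 + 4.86*x^5 - 0.22*x^4 - 2.29*x^3 - 9.09*x^2 - 8.94*x + 3.06
(3) = 5.84*p^2 + 7.76*p + 3.46
(4) = 4*u^3 - 43*u^2 + 108*u - 76
(5) = -0.98*y^3 + 1.58*y^2 + 7.06*y + 2.25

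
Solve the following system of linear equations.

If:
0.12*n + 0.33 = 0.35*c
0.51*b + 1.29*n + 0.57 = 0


Then:
b = -2.52941176470588*n - 1.11764705882353
c = 0.342857142857143*n + 0.942857142857143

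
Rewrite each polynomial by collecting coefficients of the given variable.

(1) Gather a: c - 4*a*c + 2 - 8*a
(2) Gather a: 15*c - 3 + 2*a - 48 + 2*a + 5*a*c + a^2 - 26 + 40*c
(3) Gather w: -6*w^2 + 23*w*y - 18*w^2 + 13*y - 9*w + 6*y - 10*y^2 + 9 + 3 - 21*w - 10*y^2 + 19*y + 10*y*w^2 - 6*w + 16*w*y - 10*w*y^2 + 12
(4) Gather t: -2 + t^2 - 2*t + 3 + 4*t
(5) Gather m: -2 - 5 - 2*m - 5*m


(1) = a*(-4*c - 8) + c + 2
(2) = a^2 + a*(5*c + 4) + 55*c - 77
(3) = w^2*(10*y - 24) + w*(-10*y^2 + 39*y - 36) - 20*y^2 + 38*y + 24
(4) = t^2 + 2*t + 1
(5) = -7*m - 7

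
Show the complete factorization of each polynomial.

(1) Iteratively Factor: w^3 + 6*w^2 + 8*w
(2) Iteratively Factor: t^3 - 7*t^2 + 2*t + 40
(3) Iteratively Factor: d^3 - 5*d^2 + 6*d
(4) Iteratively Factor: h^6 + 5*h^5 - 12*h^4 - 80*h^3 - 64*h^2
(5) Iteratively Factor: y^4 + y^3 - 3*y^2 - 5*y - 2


(1) = (w + 4)*(w^2 + 2*w) = w*(w + 4)*(w + 2)
(2) = (t - 4)*(t^2 - 3*t - 10) = (t - 4)*(t + 2)*(t - 5)
(3) = (d - 3)*(d^2 - 2*d) = (d - 3)*(d - 2)*(d)
(4) = (h + 4)*(h^5 + h^4 - 16*h^3 - 16*h^2) = (h + 4)^2*(h^4 - 3*h^3 - 4*h^2) = h*(h + 4)^2*(h^3 - 3*h^2 - 4*h) = h^2*(h + 4)^2*(h^2 - 3*h - 4) = h^2*(h - 4)*(h + 4)^2*(h + 1)
(5) = (y + 1)*(y^3 - 3*y - 2) = (y + 1)^2*(y^2 - y - 2) = (y + 1)^3*(y - 2)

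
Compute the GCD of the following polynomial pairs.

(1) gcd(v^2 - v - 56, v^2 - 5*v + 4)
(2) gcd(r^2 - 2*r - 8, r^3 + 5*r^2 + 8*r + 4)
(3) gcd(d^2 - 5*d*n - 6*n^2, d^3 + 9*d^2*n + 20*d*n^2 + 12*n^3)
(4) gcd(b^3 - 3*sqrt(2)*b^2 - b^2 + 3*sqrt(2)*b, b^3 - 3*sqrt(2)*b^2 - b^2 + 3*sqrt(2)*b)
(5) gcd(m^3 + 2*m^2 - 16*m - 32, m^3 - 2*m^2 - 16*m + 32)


(1) = gcd((v - 8)*(v + 7), (v - 4)*(v - 1)) = 1
(2) = gcd((r - 4)*(r + 2), (r + 1)*(r + 2)^2) = r + 2
(3) = d + n
(4) = gcd(b*(b - 1)*(b - 3*sqrt(2)), b*(b - 1)*(b - 3*sqrt(2))) = b^3 + b^2*(-3*sqrt(2) - 1) + 3*sqrt(2)*b
(5) = gcd((m - 4)*(m + 2)*(m + 4), (m - 4)*(m - 2)*(m + 4)) = m^2 - 16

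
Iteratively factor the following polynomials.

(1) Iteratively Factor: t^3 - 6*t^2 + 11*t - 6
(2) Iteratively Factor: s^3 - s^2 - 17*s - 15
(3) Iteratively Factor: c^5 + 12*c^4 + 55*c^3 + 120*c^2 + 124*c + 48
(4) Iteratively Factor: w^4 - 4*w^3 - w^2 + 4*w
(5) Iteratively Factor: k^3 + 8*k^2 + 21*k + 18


(1) = (t - 1)*(t^2 - 5*t + 6) = (t - 3)*(t - 1)*(t - 2)
(2) = (s - 5)*(s^2 + 4*s + 3) = (s - 5)*(s + 3)*(s + 1)
(3) = (c + 2)*(c^4 + 10*c^3 + 35*c^2 + 50*c + 24) = (c + 2)*(c + 3)*(c^3 + 7*c^2 + 14*c + 8) = (c + 2)*(c + 3)*(c + 4)*(c^2 + 3*c + 2) = (c + 1)*(c + 2)*(c + 3)*(c + 4)*(c + 2)
(4) = (w - 4)*(w^3 - w) = (w - 4)*(w - 1)*(w^2 + w) = (w - 4)*(w - 1)*(w + 1)*(w)
(5) = (k + 3)*(k^2 + 5*k + 6) = (k + 2)*(k + 3)*(k + 3)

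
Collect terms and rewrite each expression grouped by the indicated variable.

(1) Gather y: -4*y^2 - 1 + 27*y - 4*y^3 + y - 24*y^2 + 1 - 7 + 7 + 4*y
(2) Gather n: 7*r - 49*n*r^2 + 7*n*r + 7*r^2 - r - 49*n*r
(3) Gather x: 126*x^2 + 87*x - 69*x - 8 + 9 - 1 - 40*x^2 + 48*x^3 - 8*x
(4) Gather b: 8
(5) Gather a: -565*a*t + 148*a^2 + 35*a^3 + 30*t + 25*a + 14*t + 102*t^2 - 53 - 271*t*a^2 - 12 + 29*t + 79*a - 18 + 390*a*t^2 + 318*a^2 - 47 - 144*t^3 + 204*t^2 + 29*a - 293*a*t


(1) = -4*y^3 - 28*y^2 + 32*y
(2) = n*(-49*r^2 - 42*r) + 7*r^2 + 6*r
(3) = 48*x^3 + 86*x^2 + 10*x
(4) = 8
(5) = 35*a^3 + a^2*(466 - 271*t) + a*(390*t^2 - 858*t + 133) - 144*t^3 + 306*t^2 + 73*t - 130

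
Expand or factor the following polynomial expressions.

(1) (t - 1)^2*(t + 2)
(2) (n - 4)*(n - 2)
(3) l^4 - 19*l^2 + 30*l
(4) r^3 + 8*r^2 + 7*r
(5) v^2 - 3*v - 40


(1) = t^3 - 3*t + 2
(2) = n^2 - 6*n + 8
(3) = l*(l - 3)*(l - 2)*(l + 5)
(4) = r*(r + 1)*(r + 7)
(5) = (v - 8)*(v + 5)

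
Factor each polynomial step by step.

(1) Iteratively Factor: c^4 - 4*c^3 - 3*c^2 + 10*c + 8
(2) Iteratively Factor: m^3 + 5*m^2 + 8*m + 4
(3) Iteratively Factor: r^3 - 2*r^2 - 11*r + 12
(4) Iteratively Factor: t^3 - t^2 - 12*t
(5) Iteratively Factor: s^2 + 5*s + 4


(1) = (c + 1)*(c^3 - 5*c^2 + 2*c + 8) = (c - 4)*(c + 1)*(c^2 - c - 2) = (c - 4)*(c + 1)^2*(c - 2)
(2) = (m + 2)*(m^2 + 3*m + 2) = (m + 2)^2*(m + 1)
(3) = (r - 1)*(r^2 - r - 12) = (r - 4)*(r - 1)*(r + 3)
(4) = (t + 3)*(t^2 - 4*t) = (t - 4)*(t + 3)*(t)
(5) = (s + 4)*(s + 1)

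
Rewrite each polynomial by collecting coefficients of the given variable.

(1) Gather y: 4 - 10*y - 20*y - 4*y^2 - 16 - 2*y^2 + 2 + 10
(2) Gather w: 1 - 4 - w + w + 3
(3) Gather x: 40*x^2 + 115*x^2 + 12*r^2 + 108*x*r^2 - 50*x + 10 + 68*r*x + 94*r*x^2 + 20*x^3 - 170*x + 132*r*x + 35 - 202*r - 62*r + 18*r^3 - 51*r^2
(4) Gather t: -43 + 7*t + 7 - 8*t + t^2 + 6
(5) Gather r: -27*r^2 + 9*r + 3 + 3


(1) = -6*y^2 - 30*y
(2) = 0
(3) = 18*r^3 - 39*r^2 - 264*r + 20*x^3 + x^2*(94*r + 155) + x*(108*r^2 + 200*r - 220) + 45
(4) = t^2 - t - 30
(5) = -27*r^2 + 9*r + 6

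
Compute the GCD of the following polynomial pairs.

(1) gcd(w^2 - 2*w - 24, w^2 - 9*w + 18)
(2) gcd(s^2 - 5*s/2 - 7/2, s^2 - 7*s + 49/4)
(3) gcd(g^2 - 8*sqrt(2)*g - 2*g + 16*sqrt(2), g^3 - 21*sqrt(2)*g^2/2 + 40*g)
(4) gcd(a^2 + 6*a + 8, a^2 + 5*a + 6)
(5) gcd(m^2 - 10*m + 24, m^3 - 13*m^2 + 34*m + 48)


(1) = w - 6
(2) = s - 7/2
(3) = g - 8*sqrt(2)
(4) = a + 2
(5) = m - 6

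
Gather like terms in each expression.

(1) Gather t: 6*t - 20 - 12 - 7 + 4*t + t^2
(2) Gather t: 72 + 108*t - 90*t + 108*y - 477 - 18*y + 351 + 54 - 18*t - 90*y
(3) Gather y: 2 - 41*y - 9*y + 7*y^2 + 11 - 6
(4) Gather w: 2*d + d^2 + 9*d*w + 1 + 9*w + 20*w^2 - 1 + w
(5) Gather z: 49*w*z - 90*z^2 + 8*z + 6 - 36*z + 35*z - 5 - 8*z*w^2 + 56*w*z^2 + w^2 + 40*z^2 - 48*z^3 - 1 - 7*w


(1) = t^2 + 10*t - 39
(2) = 0
(3) = 7*y^2 - 50*y + 7
(4) = d^2 + 2*d + 20*w^2 + w*(9*d + 10)
(5) = w^2 - 7*w - 48*z^3 + z^2*(56*w - 50) + z*(-8*w^2 + 49*w + 7)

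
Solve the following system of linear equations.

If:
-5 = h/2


Then:
h = -10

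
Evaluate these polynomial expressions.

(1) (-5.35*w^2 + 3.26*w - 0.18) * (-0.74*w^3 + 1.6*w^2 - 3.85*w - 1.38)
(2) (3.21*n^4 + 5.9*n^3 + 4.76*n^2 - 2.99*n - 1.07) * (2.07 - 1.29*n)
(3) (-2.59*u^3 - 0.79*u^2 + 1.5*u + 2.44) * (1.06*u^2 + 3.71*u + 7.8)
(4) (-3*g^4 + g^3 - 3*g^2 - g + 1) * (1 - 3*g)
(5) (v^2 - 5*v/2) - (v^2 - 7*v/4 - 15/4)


(1) = 3.959*w^5 - 10.9724*w^4 + 25.9467*w^3 - 5.456*w^2 - 3.8058*w + 0.2484
(2) = -4.1409*n^5 - 0.9663*n^4 + 6.0726*n^3 + 13.7103*n^2 - 4.809*n - 2.2149
(3) = -2.7454*u^5 - 10.4463*u^4 - 21.5429*u^3 + 1.9894*u^2 + 20.7524*u + 19.032
(4) = 9*g^5 - 6*g^4 + 10*g^3 - 4*g + 1
(5) = 15/4 - 3*v/4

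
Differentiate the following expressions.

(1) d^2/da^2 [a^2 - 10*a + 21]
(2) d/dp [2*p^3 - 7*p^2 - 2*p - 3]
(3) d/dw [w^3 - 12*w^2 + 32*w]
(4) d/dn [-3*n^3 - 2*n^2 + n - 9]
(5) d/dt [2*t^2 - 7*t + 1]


(1) = 2
(2) = 6*p^2 - 14*p - 2
(3) = 3*w^2 - 24*w + 32
(4) = -9*n^2 - 4*n + 1
(5) = 4*t - 7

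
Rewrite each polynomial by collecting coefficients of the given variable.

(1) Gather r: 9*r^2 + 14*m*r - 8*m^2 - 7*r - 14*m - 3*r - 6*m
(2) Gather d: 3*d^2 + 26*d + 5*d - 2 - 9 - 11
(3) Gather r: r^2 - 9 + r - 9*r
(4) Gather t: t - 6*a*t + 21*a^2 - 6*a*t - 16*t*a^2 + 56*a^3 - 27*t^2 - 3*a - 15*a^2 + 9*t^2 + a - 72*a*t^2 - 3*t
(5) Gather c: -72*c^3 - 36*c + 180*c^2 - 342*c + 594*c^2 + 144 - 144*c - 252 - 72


(1) = -8*m^2 - 20*m + 9*r^2 + r*(14*m - 10)
(2) = 3*d^2 + 31*d - 22
(3) = r^2 - 8*r - 9
(4) = 56*a^3 + 6*a^2 - 2*a + t^2*(-72*a - 18) + t*(-16*a^2 - 12*a - 2)
(5) = -72*c^3 + 774*c^2 - 522*c - 180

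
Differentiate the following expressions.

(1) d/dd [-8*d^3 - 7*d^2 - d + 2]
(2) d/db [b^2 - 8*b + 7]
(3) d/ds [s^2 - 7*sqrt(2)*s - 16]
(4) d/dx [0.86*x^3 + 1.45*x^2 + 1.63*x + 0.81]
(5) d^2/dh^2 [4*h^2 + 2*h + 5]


(1) = -24*d^2 - 14*d - 1
(2) = 2*b - 8
(3) = 2*s - 7*sqrt(2)
(4) = 2.58*x^2 + 2.9*x + 1.63
(5) = 8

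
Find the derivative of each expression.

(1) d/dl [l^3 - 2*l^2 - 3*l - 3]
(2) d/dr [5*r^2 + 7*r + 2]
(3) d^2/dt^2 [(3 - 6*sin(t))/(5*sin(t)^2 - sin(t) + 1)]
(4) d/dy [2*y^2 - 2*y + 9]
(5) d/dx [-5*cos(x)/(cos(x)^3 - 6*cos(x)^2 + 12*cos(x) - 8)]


(1) = 3*l^2 - 4*l - 3
(2) = 10*r + 7
(3) = 3*(450*sin(t)^5 - 90*sin(t)^4 + 171*sin(t)^2 - 1311*sin(t)/4 + 645*sin(3*t)/4 - 25*sin(5*t) - 12)/(5*sin(t)^2 - sin(t) + 1)^3
(4) = 4*y - 2
(5) = -10*(cos(x) + 1)*sin(x)/(cos(x) - 2)^4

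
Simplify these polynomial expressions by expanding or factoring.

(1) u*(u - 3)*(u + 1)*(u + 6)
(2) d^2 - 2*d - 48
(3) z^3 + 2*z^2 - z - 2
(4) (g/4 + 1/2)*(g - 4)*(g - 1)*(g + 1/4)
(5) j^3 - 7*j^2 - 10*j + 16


(1) = u^4 + 4*u^3 - 15*u^2 - 18*u
(2) = (d - 8)*(d + 6)
(3) = (z - 1)*(z + 1)*(z + 2)
(4) = g^4/4 - 11*g^3/16 - 27*g^2/16 + 13*g/8 + 1/2
(5) = (j - 8)*(j - 1)*(j + 2)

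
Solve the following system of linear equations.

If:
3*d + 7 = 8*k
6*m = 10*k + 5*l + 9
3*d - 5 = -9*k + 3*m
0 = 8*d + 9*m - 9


Then:
d = 3/217
k = 191/217
l = -2577/1085
m = 643/651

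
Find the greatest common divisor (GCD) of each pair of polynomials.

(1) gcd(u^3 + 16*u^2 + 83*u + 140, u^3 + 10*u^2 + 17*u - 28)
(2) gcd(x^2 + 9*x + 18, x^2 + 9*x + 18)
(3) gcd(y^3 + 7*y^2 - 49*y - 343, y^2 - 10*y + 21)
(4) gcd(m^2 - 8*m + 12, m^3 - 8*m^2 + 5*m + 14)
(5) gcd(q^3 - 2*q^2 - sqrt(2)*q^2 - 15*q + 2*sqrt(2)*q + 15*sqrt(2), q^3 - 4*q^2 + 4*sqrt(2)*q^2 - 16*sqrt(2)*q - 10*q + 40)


(1) = gcd((u + 4)*(u + 5)*(u + 7), (u - 1)*(u + 4)*(u + 7)) = u^2 + 11*u + 28
(2) = x^2 + 9*x + 18
(3) = y - 7
(4) = gcd((m - 6)*(m - 2), (m - 7)*(m - 2)*(m + 1)) = m - 2
(5) = q - sqrt(2)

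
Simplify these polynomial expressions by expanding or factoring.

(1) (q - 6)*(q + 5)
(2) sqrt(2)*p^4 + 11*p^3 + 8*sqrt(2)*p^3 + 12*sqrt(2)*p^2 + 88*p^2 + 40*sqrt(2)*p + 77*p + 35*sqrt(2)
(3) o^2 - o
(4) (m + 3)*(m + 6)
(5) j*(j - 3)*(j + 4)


(1) = q^2 - q - 30
(2) = (p + 1)*(p + 7)*(p + 5*sqrt(2))*(sqrt(2)*p + 1)
(3) = o*(o - 1)
(4) = m^2 + 9*m + 18
(5) = j^3 + j^2 - 12*j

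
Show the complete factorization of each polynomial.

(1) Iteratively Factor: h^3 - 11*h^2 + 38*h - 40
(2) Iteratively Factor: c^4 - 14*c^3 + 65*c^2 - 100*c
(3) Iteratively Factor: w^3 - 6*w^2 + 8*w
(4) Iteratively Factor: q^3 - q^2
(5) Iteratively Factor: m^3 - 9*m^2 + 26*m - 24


(1) = (h - 5)*(h^2 - 6*h + 8) = (h - 5)*(h - 2)*(h - 4)
(2) = (c - 5)*(c^3 - 9*c^2 + 20*c) = (c - 5)^2*(c^2 - 4*c) = c*(c - 5)^2*(c - 4)
(3) = (w - 2)*(w^2 - 4*w) = w*(w - 2)*(w - 4)
(4) = (q)*(q^2 - q) = q^2*(q - 1)
(5) = (m - 3)*(m^2 - 6*m + 8) = (m - 4)*(m - 3)*(m - 2)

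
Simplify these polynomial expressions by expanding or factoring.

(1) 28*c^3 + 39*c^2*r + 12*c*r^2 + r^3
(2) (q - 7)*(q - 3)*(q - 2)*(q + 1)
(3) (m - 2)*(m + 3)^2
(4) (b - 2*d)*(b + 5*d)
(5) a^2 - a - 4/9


(1) = (c + r)*(4*c + r)*(7*c + r)
(2) = q^4 - 11*q^3 + 29*q^2 - q - 42
(3) = m^3 + 4*m^2 - 3*m - 18
(4) = b^2 + 3*b*d - 10*d^2
(5) = (a - 4/3)*(a + 1/3)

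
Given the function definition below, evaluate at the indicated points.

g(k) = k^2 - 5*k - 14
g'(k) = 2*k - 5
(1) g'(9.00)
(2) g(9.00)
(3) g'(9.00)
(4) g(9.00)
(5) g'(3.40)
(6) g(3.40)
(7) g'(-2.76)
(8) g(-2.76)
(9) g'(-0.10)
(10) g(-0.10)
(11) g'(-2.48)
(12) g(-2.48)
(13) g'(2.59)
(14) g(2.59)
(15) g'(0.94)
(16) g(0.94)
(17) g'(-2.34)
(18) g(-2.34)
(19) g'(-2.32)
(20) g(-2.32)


(1) = 13.00
(2) = 22.00
(3) = 13.00
(4) = 22.00
(5) = 1.80
(6) = -19.44
(7) = -10.52
(8) = 7.42
(9) = -5.20
(10) = -13.49
(11) = -9.96
(12) = 4.55
(13) = 0.18
(14) = -20.24
(15) = -3.12
(16) = -17.82
(17) = -9.68
(18) = 3.18
(19) = -9.64
(20) = 2.98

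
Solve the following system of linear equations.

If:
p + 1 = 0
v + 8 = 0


Then:
p = -1
v = -8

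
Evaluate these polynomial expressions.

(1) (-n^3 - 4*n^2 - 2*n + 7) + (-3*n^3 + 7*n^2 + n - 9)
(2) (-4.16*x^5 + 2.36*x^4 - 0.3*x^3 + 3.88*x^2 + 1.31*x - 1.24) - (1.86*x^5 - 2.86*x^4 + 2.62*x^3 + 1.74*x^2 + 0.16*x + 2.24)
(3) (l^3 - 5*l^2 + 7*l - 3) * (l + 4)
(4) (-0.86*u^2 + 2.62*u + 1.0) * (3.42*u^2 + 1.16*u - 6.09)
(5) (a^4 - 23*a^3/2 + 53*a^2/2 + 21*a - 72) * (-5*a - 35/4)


(1) = -4*n^3 + 3*n^2 - n - 2
(2) = -6.02*x^5 + 5.22*x^4 - 2.92*x^3 + 2.14*x^2 + 1.15*x - 3.48
(3) = l^4 - l^3 - 13*l^2 + 25*l - 12
(4) = -2.9412*u^4 + 7.9628*u^3 + 11.6966*u^2 - 14.7958*u - 6.09
(5) = -5*a^5 + 195*a^4/4 - 255*a^3/8 - 2695*a^2/8 + 705*a/4 + 630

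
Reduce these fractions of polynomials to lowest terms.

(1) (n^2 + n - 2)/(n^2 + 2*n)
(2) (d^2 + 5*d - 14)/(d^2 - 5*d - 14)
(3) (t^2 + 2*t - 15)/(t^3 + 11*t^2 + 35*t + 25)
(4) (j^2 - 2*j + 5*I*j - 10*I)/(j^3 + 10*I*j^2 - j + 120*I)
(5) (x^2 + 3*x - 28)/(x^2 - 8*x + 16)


(1) = (n - 1)/n
(2) = (d^2 + 5*d - 14)/(d^2 - 5*d - 14)
(3) = (t - 3)/(t^2 + 6*t + 5)
(4) = (j - 2)/(j^2 + 5*I*j + 24)
(5) = (x + 7)/(x - 4)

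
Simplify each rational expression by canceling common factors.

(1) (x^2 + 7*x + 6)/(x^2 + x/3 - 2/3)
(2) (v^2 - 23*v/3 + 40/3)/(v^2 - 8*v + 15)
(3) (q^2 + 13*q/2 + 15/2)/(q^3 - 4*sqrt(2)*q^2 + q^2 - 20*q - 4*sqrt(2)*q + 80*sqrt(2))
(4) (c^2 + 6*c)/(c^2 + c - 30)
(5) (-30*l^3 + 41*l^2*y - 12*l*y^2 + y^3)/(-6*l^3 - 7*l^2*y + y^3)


(1) = (3*x + 18)/(3*x - 2)
(2) = (3*v - 8)/(3*v - 9)
(3) = (2*q + 3)/(2*q^2 + q*(-8*sqrt(2) - 8) + 32*sqrt(2))
(4) = c/(c - 5)
(5) = (-30*l^3 + 41*l^2*y - 12*l*y^2 + y^3)/(-6*l^3 - 7*l^2*y + y^3)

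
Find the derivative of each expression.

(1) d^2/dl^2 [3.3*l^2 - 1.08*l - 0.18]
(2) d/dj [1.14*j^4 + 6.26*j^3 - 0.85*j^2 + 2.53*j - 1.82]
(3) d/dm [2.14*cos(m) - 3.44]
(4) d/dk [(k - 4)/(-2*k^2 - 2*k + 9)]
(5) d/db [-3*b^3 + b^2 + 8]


(1) = 6.60000000000000
(2) = 4.56*j^3 + 18.78*j^2 - 1.7*j + 2.53
(3) = -2.14*sin(m)
(4) = (2*k^2 - 16*k + 1)/(4*k^4 + 8*k^3 - 32*k^2 - 36*k + 81)
(5) = b*(2 - 9*b)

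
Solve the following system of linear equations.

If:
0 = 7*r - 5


Then:
r = 5/7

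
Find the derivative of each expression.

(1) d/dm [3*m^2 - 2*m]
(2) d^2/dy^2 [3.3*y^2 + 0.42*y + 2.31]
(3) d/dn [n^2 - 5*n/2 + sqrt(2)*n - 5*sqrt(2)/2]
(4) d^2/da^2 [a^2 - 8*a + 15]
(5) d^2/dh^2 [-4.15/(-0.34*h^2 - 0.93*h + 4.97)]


(1) = 6*m - 2
(2) = 6.60000000000000
(3) = 2*n - 5/2 + sqrt(2)
(4) = 2
(5) = (-0.95948*h^2 - 2.62446*h + 4.15*(0.68*h + 0.93)*(1.36*h + 1.86) + 14.02534)/(0.34*h^2 + 0.93*h - 4.97)^3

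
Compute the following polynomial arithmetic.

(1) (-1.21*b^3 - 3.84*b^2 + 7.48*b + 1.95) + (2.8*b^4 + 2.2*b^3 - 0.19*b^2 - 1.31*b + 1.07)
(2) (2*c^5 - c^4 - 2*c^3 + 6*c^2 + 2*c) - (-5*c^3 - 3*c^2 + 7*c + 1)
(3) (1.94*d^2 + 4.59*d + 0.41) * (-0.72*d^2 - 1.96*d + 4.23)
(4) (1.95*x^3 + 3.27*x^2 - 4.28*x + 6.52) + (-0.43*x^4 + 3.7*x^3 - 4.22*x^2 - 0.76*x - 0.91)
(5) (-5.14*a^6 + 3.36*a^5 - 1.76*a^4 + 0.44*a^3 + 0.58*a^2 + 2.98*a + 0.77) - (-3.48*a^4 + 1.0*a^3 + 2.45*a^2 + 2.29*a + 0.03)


(1) = 2.8*b^4 + 0.99*b^3 - 4.03*b^2 + 6.17*b + 3.02
(2) = 2*c^5 - c^4 + 3*c^3 + 9*c^2 - 5*c - 1
(3) = -1.3968*d^4 - 7.1072*d^3 - 1.0854*d^2 + 18.6121*d + 1.7343
(4) = -0.43*x^4 + 5.65*x^3 - 0.95*x^2 - 5.04*x + 5.61
(5) = -5.14*a^6 + 3.36*a^5 + 1.72*a^4 - 0.56*a^3 - 1.87*a^2 + 0.69*a + 0.74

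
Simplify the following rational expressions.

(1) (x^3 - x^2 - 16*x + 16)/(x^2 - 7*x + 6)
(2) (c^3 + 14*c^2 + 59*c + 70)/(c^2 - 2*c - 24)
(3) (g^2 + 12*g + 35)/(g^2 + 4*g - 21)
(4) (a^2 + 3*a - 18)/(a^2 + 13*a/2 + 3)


(1) = (x^2 - 16)/(x - 6)
(2) = (c^3 + 14*c^2 + 59*c + 70)/(c^2 - 2*c - 24)
(3) = (g + 5)/(g - 3)
(4) = (2*a - 6)/(2*a + 1)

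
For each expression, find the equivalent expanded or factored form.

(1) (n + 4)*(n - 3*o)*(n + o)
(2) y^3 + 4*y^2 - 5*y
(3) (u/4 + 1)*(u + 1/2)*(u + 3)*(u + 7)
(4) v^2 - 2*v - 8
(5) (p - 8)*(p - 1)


(1) = n^3 - 2*n^2*o + 4*n^2 - 3*n*o^2 - 8*n*o - 12*o^2
(2) = y*(y - 1)*(y + 5)
(3) = u^4/4 + 29*u^3/8 + 17*u^2 + 229*u/8 + 21/2
(4) = (v - 4)*(v + 2)
(5) = p^2 - 9*p + 8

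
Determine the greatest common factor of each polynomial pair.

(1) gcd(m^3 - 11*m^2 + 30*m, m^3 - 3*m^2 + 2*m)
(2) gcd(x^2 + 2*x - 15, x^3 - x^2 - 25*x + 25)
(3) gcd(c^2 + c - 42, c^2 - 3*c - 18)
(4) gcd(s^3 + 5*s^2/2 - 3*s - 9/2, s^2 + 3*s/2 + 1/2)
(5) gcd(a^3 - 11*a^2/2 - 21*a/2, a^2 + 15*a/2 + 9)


(1) = m
(2) = gcd((x - 3)*(x + 5), (x - 5)*(x - 1)*(x + 5)) = x + 5
(3) = gcd((c - 6)*(c + 7), (c - 6)*(c + 3)) = c - 6
(4) = s + 1
(5) = a + 3/2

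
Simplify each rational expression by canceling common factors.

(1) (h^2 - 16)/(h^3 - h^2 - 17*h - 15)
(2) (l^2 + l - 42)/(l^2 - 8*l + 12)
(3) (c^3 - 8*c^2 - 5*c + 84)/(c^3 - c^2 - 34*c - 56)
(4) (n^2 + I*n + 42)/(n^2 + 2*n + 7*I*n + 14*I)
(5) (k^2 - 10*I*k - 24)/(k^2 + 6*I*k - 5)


(1) = (h^2 - 16)/(h^3 - h^2 - 17*h - 15)
(2) = (l + 7)/(l - 2)
(3) = (c^2 - c - 12)/(c^2 + 6*c + 8)
(4) = (n - 6*I)/(n + 2)
(5) = (k^2 - 10*I*k - 24)/(k^2 + 6*I*k - 5)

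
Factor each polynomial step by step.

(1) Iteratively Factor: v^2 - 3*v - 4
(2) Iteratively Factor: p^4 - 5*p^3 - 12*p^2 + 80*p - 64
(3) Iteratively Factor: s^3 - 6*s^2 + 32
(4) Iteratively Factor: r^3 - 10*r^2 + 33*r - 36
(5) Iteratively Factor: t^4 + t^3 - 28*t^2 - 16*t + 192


(1) = (v - 4)*(v + 1)
(2) = (p + 4)*(p^3 - 9*p^2 + 24*p - 16) = (p - 1)*(p + 4)*(p^2 - 8*p + 16) = (p - 4)*(p - 1)*(p + 4)*(p - 4)
(3) = (s - 4)*(s^2 - 2*s - 8) = (s - 4)*(s + 2)*(s - 4)
(4) = (r - 3)*(r^2 - 7*r + 12) = (r - 4)*(r - 3)*(r - 3)
(5) = (t + 4)*(t^3 - 3*t^2 - 16*t + 48) = (t + 4)^2*(t^2 - 7*t + 12) = (t - 3)*(t + 4)^2*(t - 4)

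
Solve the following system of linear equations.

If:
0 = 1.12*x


Then:
x = 0.00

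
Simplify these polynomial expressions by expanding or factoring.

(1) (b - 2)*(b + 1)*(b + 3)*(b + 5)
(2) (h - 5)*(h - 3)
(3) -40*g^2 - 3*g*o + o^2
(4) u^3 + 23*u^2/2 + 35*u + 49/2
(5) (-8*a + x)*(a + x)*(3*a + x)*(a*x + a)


(1) = b^4 + 7*b^3 + 5*b^2 - 31*b - 30
(2) = h^2 - 8*h + 15
(3) = (-8*g + o)*(5*g + o)
(4) = (u + 1)*(u + 7/2)*(u + 7)
(5) = -24*a^4*x - 24*a^4 - 29*a^3*x^2 - 29*a^3*x - 4*a^2*x^3 - 4*a^2*x^2 + a*x^4 + a*x^3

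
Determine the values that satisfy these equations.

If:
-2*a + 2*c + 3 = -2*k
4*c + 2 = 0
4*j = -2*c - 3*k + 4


Then:
a = k + 1
c = -1/2
j = 5/4 - 3*k/4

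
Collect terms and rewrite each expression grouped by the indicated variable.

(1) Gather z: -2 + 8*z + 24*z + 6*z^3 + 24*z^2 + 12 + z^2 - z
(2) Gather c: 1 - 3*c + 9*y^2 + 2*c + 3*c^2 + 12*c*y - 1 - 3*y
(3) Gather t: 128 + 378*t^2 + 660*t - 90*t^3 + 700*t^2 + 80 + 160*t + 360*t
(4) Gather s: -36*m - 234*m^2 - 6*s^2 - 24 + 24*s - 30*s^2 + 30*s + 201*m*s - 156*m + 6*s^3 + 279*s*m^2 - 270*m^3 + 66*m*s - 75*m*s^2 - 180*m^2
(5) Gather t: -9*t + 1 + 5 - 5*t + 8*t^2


(1) = 6*z^3 + 25*z^2 + 31*z + 10
(2) = 3*c^2 + c*(12*y - 1) + 9*y^2 - 3*y
(3) = -90*t^3 + 1078*t^2 + 1180*t + 208
(4) = -270*m^3 - 414*m^2 - 192*m + 6*s^3 + s^2*(-75*m - 36) + s*(279*m^2 + 267*m + 54) - 24
(5) = 8*t^2 - 14*t + 6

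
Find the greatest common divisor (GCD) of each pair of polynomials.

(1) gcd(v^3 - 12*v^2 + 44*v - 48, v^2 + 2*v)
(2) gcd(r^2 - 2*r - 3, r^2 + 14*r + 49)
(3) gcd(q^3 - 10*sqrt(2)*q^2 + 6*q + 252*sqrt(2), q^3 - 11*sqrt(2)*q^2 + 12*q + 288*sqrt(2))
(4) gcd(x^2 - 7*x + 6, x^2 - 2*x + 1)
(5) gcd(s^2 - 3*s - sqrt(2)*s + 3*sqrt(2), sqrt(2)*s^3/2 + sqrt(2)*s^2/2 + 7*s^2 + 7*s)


(1) = gcd((v - 6)*(v - 4)*(v - 2), v*(v + 2)) = 1
(2) = 1
(3) = q^2 - 3*sqrt(2)*q - 36
(4) = gcd((x - 6)*(x - 1), (x - 1)^2) = x - 1
(5) = gcd((s - 3)*(s - sqrt(2)), s*(s + 7*sqrt(2))*(sqrt(2)*s/2 + sqrt(2)/2)) = 1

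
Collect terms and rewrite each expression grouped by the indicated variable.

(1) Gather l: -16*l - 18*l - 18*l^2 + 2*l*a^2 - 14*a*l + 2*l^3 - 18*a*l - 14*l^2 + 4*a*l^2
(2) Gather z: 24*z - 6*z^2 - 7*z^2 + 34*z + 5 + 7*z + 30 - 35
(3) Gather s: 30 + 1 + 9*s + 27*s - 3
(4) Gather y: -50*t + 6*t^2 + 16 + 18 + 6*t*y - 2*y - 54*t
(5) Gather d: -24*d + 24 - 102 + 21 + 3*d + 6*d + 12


(1) = 2*l^3 + l^2*(4*a - 32) + l*(2*a^2 - 32*a - 34)
(2) = -13*z^2 + 65*z
(3) = 36*s + 28
(4) = 6*t^2 - 104*t + y*(6*t - 2) + 34
(5) = -15*d - 45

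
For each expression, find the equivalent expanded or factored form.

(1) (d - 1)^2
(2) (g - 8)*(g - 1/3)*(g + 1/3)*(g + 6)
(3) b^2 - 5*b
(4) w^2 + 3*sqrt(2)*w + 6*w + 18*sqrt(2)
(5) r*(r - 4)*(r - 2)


(1) = d^2 - 2*d + 1
(2) = g^4 - 2*g^3 - 433*g^2/9 + 2*g/9 + 16/3
(3) = b*(b - 5)
(4) = (w + 6)*(w + 3*sqrt(2))
(5) = r^3 - 6*r^2 + 8*r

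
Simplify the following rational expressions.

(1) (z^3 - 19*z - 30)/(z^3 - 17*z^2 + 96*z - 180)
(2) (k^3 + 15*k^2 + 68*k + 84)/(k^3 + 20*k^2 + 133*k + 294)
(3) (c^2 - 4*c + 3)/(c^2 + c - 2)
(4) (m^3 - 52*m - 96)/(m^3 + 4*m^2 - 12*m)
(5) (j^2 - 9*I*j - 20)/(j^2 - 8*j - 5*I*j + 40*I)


(1) = (z^2 + 5*z + 6)/(z^2 - 12*z + 36)
(2) = (k + 2)/(k + 7)
(3) = (c - 3)/(c + 2)
(4) = (m^2 - 6*m - 16)/(m^2 - 2*m)
(5) = (j - 4*I)/(j - 8)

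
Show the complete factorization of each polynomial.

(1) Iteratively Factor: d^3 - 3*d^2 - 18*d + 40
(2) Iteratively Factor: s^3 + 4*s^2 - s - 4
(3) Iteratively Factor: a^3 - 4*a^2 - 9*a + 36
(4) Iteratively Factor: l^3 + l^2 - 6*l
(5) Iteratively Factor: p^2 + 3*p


(1) = (d - 2)*(d^2 - d - 20) = (d - 2)*(d + 4)*(d - 5)
(2) = (s - 1)*(s^2 + 5*s + 4) = (s - 1)*(s + 1)*(s + 4)
(3) = (a - 3)*(a^2 - a - 12) = (a - 3)*(a + 3)*(a - 4)
(4) = (l)*(l^2 + l - 6) = l*(l + 3)*(l - 2)
(5) = (p + 3)*(p)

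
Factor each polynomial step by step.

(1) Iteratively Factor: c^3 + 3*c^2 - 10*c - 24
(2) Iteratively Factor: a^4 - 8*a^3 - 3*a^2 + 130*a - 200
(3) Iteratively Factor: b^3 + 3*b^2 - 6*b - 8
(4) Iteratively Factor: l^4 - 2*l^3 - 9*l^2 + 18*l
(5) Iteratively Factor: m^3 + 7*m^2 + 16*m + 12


(1) = (c + 2)*(c^2 + c - 12) = (c + 2)*(c + 4)*(c - 3)
(2) = (a - 5)*(a^3 - 3*a^2 - 18*a + 40) = (a - 5)*(a - 2)*(a^2 - a - 20) = (a - 5)^2*(a - 2)*(a + 4)
(3) = (b + 4)*(b^2 - b - 2) = (b + 1)*(b + 4)*(b - 2)
(4) = (l + 3)*(l^3 - 5*l^2 + 6*l) = l*(l + 3)*(l^2 - 5*l + 6) = l*(l - 3)*(l + 3)*(l - 2)
(5) = (m + 2)*(m^2 + 5*m + 6) = (m + 2)*(m + 3)*(m + 2)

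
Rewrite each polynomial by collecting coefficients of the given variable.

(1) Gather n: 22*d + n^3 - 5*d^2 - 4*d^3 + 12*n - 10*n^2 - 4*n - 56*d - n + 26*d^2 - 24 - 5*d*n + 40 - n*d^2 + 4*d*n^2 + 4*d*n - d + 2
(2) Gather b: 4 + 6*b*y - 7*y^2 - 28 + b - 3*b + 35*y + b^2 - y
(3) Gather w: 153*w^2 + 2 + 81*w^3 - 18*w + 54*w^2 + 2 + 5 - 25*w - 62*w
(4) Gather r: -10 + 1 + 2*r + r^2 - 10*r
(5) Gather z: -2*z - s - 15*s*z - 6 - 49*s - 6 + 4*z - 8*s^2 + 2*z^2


(1) = -4*d^3 + 21*d^2 - 35*d + n^3 + n^2*(4*d - 10) + n*(-d^2 - d + 7) + 18
(2) = b^2 + b*(6*y - 2) - 7*y^2 + 34*y - 24
(3) = 81*w^3 + 207*w^2 - 105*w + 9
(4) = r^2 - 8*r - 9
(5) = -8*s^2 - 50*s + 2*z^2 + z*(2 - 15*s) - 12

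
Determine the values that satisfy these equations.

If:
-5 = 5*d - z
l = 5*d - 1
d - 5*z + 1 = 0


Then:
d = -1
l = -6
z = 0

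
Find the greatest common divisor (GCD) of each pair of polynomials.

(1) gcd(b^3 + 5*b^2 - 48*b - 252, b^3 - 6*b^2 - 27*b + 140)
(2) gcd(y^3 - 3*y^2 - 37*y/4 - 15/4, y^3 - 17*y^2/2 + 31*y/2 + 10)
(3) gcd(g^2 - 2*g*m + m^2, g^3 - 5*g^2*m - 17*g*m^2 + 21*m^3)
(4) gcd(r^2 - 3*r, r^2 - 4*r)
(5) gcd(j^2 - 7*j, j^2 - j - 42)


(1) = gcd((b - 7)*(b + 6)^2, (b - 7)*(b - 4)*(b + 5)) = b - 7
(2) = gcd((y - 5)*(y + 1/2)*(y + 3/2), (y - 5)*(y - 4)*(y + 1/2)) = y^2 - 9*y/2 - 5/2
(3) = gcd((g - m)^2, (g - 7*m)*(g - m)*(g + 3*m)) = g - m
(4) = r
(5) = j - 7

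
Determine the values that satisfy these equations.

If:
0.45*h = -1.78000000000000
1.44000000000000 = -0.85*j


Then:
h = -3.96
j = -1.69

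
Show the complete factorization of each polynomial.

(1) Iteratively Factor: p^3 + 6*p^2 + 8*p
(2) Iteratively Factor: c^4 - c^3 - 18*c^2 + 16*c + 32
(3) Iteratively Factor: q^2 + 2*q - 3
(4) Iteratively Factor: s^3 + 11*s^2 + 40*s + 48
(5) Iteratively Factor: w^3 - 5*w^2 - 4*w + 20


(1) = (p)*(p^2 + 6*p + 8) = p*(p + 4)*(p + 2)
(2) = (c + 4)*(c^3 - 5*c^2 + 2*c + 8) = (c - 4)*(c + 4)*(c^2 - c - 2) = (c - 4)*(c + 1)*(c + 4)*(c - 2)
(3) = (q + 3)*(q - 1)
(4) = (s + 3)*(s^2 + 8*s + 16) = (s + 3)*(s + 4)*(s + 4)
(5) = (w - 5)*(w^2 - 4) = (w - 5)*(w + 2)*(w - 2)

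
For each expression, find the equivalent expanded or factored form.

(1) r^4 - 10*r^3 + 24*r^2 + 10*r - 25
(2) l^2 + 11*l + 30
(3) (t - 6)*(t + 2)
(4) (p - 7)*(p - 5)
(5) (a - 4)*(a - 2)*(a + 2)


(1) = (r - 5)^2*(r - 1)*(r + 1)
(2) = (l + 5)*(l + 6)
(3) = t^2 - 4*t - 12
(4) = p^2 - 12*p + 35
(5) = a^3 - 4*a^2 - 4*a + 16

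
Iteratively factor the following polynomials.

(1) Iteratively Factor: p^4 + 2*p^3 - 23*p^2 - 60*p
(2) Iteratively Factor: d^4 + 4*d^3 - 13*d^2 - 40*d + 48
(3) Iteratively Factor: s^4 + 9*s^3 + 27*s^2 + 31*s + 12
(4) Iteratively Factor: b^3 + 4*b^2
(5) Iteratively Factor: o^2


(1) = (p + 4)*(p^3 - 2*p^2 - 15*p) = p*(p + 4)*(p^2 - 2*p - 15) = p*(p + 3)*(p + 4)*(p - 5)
(2) = (d - 3)*(d^3 + 7*d^2 + 8*d - 16) = (d - 3)*(d + 4)*(d^2 + 3*d - 4) = (d - 3)*(d - 1)*(d + 4)*(d + 4)
(3) = (s + 4)*(s^3 + 5*s^2 + 7*s + 3) = (s + 3)*(s + 4)*(s^2 + 2*s + 1) = (s + 1)*(s + 3)*(s + 4)*(s + 1)
(4) = (b + 4)*(b^2) = b*(b + 4)*(b)
(5) = (o)*(o)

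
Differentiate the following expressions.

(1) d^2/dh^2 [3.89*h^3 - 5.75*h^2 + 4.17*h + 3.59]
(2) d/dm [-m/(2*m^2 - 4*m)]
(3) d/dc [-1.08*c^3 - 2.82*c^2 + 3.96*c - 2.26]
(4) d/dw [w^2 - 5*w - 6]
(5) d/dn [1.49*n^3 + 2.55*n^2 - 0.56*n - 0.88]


(1) = 23.34*h - 11.5
(2) = 1/(2*(m - 2)^2)
(3) = -3.24*c^2 - 5.64*c + 3.96
(4) = 2*w - 5
(5) = 4.47*n^2 + 5.1*n - 0.56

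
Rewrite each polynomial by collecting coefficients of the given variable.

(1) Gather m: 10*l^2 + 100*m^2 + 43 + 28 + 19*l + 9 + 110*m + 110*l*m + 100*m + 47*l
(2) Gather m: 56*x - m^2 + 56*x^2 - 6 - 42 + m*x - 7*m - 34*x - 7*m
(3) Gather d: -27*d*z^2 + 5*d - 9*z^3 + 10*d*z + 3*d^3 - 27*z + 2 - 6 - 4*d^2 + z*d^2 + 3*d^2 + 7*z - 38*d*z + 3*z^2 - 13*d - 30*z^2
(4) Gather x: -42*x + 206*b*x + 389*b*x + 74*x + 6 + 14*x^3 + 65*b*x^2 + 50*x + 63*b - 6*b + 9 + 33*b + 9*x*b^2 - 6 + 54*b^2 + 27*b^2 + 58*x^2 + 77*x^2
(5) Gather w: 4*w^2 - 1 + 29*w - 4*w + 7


(1) = 10*l^2 + 66*l + 100*m^2 + m*(110*l + 210) + 80
(2) = -m^2 + m*(x - 14) + 56*x^2 + 22*x - 48
(3) = 3*d^3 + d^2*(z - 1) + d*(-27*z^2 - 28*z - 8) - 9*z^3 - 27*z^2 - 20*z - 4
(4) = 81*b^2 + 90*b + 14*x^3 + x^2*(65*b + 135) + x*(9*b^2 + 595*b + 82) + 9
(5) = 4*w^2 + 25*w + 6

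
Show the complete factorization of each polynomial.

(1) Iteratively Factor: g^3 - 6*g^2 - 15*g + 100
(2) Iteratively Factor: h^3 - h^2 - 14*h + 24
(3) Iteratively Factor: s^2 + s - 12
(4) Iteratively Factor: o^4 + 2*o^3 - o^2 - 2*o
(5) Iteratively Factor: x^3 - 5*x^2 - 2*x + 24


(1) = (g - 5)*(g^2 - g - 20) = (g - 5)^2*(g + 4)
(2) = (h - 2)*(h^2 + h - 12) = (h - 2)*(h + 4)*(h - 3)
(3) = (s + 4)*(s - 3)
(4) = (o)*(o^3 + 2*o^2 - o - 2) = o*(o + 2)*(o^2 - 1) = o*(o + 1)*(o + 2)*(o - 1)
(5) = (x - 4)*(x^2 - x - 6) = (x - 4)*(x - 3)*(x + 2)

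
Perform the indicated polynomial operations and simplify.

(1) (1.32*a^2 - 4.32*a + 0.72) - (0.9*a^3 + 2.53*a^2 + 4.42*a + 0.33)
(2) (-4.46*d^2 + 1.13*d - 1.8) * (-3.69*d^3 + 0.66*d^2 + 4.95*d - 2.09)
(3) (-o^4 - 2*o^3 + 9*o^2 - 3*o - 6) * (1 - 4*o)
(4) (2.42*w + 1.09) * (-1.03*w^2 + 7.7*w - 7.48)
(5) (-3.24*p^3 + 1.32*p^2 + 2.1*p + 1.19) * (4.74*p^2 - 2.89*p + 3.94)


(1) = -0.9*a^3 - 1.21*a^2 - 8.74*a + 0.39
(2) = 16.4574*d^5 - 7.1133*d^4 - 14.6892*d^3 + 13.7269*d^2 - 11.2717*d + 3.762
(3) = 4*o^5 + 7*o^4 - 38*o^3 + 21*o^2 + 21*o - 6
(4) = -2.4926*w^3 + 17.5113*w^2 - 9.7086*w - 8.1532
(5) = -15.3576*p^5 + 15.6204*p^4 - 6.6264*p^3 + 4.7724*p^2 + 4.8349*p + 4.6886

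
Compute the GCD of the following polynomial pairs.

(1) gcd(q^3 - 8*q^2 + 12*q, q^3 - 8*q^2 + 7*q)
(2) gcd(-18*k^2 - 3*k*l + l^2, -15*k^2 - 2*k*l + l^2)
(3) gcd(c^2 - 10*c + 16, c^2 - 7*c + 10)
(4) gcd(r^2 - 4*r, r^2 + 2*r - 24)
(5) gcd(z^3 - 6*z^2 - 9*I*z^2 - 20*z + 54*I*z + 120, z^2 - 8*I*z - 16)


(1) = gcd(q*(q - 6)*(q - 2), q*(q - 7)*(q - 1)) = q
(2) = 3*k + l
(3) = gcd((c - 8)*(c - 2), (c - 5)*(c - 2)) = c - 2
(4) = r - 4
(5) = z - 4*I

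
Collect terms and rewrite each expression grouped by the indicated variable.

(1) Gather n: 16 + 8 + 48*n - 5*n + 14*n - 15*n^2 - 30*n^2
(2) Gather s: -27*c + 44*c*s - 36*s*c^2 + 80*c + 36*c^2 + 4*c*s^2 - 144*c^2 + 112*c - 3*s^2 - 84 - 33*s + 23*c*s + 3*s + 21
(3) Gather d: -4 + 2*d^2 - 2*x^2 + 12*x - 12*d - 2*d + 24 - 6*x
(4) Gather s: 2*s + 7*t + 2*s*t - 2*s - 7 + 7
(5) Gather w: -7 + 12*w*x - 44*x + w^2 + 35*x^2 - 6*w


(1) = -45*n^2 + 57*n + 24
(2) = -108*c^2 + 165*c + s^2*(4*c - 3) + s*(-36*c^2 + 67*c - 30) - 63
(3) = 2*d^2 - 14*d - 2*x^2 + 6*x + 20
(4) = 2*s*t + 7*t
(5) = w^2 + w*(12*x - 6) + 35*x^2 - 44*x - 7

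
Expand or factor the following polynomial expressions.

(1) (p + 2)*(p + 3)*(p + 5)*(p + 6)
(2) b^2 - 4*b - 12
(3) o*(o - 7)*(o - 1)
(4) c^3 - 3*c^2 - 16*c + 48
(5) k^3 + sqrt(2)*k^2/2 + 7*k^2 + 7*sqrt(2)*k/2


(1) = p^4 + 16*p^3 + 91*p^2 + 216*p + 180
(2) = (b - 6)*(b + 2)
(3) = o^3 - 8*o^2 + 7*o
(4) = (c - 4)*(c - 3)*(c + 4)
(5) = k*(k + 7)*(k + sqrt(2)/2)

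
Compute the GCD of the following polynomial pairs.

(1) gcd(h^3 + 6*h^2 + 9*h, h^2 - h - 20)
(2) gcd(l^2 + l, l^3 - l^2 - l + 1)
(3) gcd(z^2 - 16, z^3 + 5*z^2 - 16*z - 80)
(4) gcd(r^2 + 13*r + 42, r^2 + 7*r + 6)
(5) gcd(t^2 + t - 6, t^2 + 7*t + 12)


(1) = gcd(h*(h + 3)^2, (h - 5)*(h + 4)) = 1
(2) = l + 1
(3) = z^2 - 16
(4) = r + 6
(5) = t + 3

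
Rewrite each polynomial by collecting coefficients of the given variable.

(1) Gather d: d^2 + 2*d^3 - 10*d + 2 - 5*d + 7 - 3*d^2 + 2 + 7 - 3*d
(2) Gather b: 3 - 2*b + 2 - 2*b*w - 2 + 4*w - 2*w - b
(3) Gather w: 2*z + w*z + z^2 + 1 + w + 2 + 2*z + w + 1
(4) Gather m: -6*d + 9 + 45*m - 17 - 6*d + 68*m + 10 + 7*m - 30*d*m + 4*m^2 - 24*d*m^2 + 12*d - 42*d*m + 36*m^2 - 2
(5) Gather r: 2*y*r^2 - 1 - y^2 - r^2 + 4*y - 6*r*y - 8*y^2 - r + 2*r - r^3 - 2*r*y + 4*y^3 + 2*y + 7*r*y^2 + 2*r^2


(1) = 2*d^3 - 2*d^2 - 18*d + 18
(2) = b*(-2*w - 3) + 2*w + 3
(3) = w*(z + 2) + z^2 + 4*z + 4
(4) = m^2*(40 - 24*d) + m*(120 - 72*d)
(5) = -r^3 + r^2*(2*y + 1) + r*(7*y^2 - 8*y + 1) + 4*y^3 - 9*y^2 + 6*y - 1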